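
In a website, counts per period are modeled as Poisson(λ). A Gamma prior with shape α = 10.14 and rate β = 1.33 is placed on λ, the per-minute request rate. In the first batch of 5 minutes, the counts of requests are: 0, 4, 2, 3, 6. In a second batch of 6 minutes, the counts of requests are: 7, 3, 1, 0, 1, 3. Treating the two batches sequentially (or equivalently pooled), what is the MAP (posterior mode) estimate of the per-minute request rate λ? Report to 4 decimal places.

3.1744

With a Gamma(shape α, rate β) prior, the Poisson likelihood is conjugate: the posterior is Gamma(α + ΣXᵢ, β + n).
Batch 1: sum of counts S = 15 over n = 5 minutes.
After batch 1: Gamma(α+S, β+n) = Gamma(10.14+15, 1.33+5) = Gamma(25.14, 6.33).
Batch 2: sum of counts S = 15 over n = 6 minutes.
After batch 2: Gamma(α+S, β+n) = Gamma(25.14+15, 6.33+6) = Gamma(40.14, 12.33).
Mode of Gamma(α,β) for α≥1 is (α−1)/β = 39.14/12.33 = 3.1744.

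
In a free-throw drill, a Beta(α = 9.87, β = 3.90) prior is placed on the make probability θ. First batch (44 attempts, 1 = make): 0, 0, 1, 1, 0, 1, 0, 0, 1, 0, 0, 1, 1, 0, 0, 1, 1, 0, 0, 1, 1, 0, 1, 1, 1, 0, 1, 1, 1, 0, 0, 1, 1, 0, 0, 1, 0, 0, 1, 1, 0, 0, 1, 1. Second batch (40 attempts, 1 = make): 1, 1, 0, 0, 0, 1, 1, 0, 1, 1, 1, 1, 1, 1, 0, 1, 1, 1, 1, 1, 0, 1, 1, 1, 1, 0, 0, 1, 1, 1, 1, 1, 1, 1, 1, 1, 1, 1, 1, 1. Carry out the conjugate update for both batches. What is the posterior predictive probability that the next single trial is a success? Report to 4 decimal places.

The Beta prior is conjugate to a Binomial/Bernoulli likelihood; the update adds successes to α and failures to β.
After batch 1: Beta(9.87+23, 3.90+21) = Beta(32.87, 24.90).
After batch 2: Beta(32.87+32, 24.90+8) = Beta(64.87, 32.90).
For a single future Bernoulli trial, P(success | data) = α/(α+β) = 0.6635.

0.6635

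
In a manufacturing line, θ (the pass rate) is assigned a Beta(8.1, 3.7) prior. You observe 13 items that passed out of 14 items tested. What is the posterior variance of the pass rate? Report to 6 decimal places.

The Beta prior is conjugate to a Binomial/Bernoulli likelihood; the update adds successes to α and failures to β.
Posterior: Beta(α+k, β+n−k) = Beta(8.1+13, 3.7+1) = Beta(21.1, 4.7).
Var = αβ/((α+β)²(α+β+1)) = 21.1·4.7/(25.8²·26.8) = 0.005559.

0.005559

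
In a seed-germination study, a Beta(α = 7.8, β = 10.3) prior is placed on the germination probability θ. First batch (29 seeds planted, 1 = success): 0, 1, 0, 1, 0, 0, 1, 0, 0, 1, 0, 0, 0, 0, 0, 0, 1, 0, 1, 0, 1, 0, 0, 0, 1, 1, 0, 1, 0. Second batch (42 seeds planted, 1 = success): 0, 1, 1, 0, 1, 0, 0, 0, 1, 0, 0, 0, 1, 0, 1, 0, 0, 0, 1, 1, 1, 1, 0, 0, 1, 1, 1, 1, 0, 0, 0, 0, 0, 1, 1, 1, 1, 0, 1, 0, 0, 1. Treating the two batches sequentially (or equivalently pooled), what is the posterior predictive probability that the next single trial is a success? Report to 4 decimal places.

The Beta prior is conjugate to a Binomial/Bernoulli likelihood; the update adds successes to α and failures to β.
After batch 1: Beta(7.8+10, 10.3+19) = Beta(17.8, 29.3).
After batch 2: Beta(17.8+20, 29.3+22) = Beta(37.8, 51.3).
For a single future Bernoulli trial, P(success | data) = α/(α+β) = 0.4242.

0.4242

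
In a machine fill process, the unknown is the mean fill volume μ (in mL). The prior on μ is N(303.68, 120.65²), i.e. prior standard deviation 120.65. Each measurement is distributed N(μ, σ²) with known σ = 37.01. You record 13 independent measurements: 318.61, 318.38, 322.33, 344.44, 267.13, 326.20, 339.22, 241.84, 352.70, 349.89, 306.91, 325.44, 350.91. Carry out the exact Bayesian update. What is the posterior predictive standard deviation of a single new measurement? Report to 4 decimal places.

38.3972

For Normal data with known variance σ², a Normal(μ₀, σ₀²) prior on μ is conjugate. Posterior precision = 1/σ₀² + n/σ²; posterior mean is the precision-weighted average of μ₀ and x̄.
σ₀² = 120.65² = 14556.4225, σ² = 37.01² = 1369.7401; σ² + n·σ₀² = 1369.7401 + 13·14556.4225 = 190603.2326.
Posterior precision = 1/σ₀² + n/σ² = 1/14556.4225 + 13/1369.7401 = (σ² + n·σ₀²)/(σ₀²σ²) = 190603.2326/(14556.4225·1369.7401); posterior variance σₙ² = σ₀²σ²/(σ² + n·σ₀²) = 14556.4225·1369.7401/190603.2326 = 104.607437.
Predictive variance for one new observation = σₙ² + σ² = 14556.4225·1369.7401/190603.2326 + 1369.7401 = σ²·(σ₀² + 190603.2326)/190603.2326 = 1369.7401·205159.6551/190603.2326 = 1474.347537; SD = √(1369.7401·205159.6551/190603.2326) = 38.3972.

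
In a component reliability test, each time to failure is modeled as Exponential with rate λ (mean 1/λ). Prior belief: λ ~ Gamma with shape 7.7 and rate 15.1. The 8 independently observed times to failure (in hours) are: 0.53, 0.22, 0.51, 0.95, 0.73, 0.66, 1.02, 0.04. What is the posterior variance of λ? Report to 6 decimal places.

With a Gamma(shape α, rate β) prior on the exponential rate λ, the posterior after n observations with total T = Σxᵢ is Gamma(α+n, β+T).
Sum of observations T = 4.66 hours; n = 8.
Posterior: Gamma(7.7+8, 15.1+4.66) = Gamma(15.7, 19.76).
Var = α/β² = 0.040209.

0.040209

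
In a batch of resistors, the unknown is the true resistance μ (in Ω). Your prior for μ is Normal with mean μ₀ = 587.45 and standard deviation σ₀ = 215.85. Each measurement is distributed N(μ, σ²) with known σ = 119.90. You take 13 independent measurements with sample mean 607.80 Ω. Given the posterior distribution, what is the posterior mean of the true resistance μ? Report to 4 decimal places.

607.3282

For Normal data with known variance σ², a Normal(μ₀, σ₀²) prior on μ is conjugate. Posterior precision = 1/σ₀² + n/σ²; posterior mean is the precision-weighted average of μ₀ and x̄.
n·x̄ = 13·607.80 = 7901.4.
σ₀² = 215.85² = 46591.2225, σ² = 119.90² = 14376.01; σ² + n·σ₀² = 14376.01 + 13·46591.2225 = 620061.9025.
Posterior mean = (μ₀/σ₀² + n·x̄/σ²)/(1/σ₀² + n/σ²) = (σ²·μ₀ + σ₀²·n·x̄)/(σ² + n·σ₀²) = (14376.01·587.45 + 46591.2225·7901.4)/620061.9025 = 376581072.536/620061.9025 = 607.3282.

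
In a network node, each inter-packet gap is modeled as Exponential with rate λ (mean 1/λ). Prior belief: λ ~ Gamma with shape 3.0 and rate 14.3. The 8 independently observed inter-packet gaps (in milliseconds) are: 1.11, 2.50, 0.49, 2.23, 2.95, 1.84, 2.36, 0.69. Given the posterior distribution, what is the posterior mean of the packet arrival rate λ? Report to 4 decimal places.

0.3864

With a Gamma(shape α, rate β) prior on the exponential rate λ, the posterior after n observations with total T = Σxᵢ is Gamma(α+n, β+T).
Sum of observations T = 14.17 milliseconds; n = 8.
Posterior: Gamma(3.0+8, 14.3+14.17) = Gamma(11.0, 28.47).
Posterior mean of λ = α/β = 11.0/28.47 = 0.3864.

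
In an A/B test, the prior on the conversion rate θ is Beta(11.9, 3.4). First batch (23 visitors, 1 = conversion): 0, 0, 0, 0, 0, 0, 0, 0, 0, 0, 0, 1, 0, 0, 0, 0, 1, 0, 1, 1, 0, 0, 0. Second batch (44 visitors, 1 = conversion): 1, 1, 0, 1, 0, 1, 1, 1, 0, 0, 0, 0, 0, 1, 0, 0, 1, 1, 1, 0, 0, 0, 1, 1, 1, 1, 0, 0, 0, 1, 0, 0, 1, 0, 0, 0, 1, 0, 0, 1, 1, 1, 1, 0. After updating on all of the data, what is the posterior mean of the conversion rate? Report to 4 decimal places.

0.4484

The Beta prior is conjugate to a Binomial/Bernoulli likelihood; the update adds successes to α and failures to β.
After batch 1: Beta(11.9+4, 3.4+19) = Beta(15.9, 22.4).
After batch 2: Beta(15.9+21, 22.4+23) = Beta(36.9, 45.4).
Posterior mean = α/(α+β) = 36.9/82.3 = 0.4484.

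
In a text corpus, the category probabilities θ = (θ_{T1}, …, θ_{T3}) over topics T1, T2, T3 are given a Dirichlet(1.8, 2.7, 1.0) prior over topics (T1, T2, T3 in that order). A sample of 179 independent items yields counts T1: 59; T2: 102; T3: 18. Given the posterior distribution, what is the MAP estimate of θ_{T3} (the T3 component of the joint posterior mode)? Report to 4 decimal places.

0.0992

The Dirichlet prior is conjugate to the Multinomial likelihood: each posterior αⱼ = prior αⱼ + observed count nⱼ.
Posterior concentration: (60.8, 104.7, 19.0), total = 184.5.
Joint mode component: (α_{T3}−1)/(Σα−K) = 18.0/181.5 = 0.0992.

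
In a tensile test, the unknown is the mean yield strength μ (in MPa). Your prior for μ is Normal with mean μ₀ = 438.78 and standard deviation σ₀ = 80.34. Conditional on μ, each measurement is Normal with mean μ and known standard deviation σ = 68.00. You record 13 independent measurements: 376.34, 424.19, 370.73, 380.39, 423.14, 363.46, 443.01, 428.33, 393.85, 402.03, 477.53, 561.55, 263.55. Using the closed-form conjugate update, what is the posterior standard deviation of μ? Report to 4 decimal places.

For Normal data with known variance σ², a Normal(μ₀, σ₀²) prior on μ is conjugate. Posterior precision = 1/σ₀² + n/σ²; posterior mean is the precision-weighted average of μ₀ and x̄.
σ₀² = 80.34² = 6454.5156, σ² = 68.00² = 4624; σ² + n·σ₀² = 4624 + 13·6454.5156 = 88532.7028.
Posterior precision = 1/σ₀² + n/σ² = 1/6454.5156 + 13/4624 = (σ² + n·σ₀²)/(σ₀²σ²) = 88532.7028/(6454.5156·4624); posterior variance σₙ² = σ₀²σ²/(σ² + n·σ₀²) = 6454.5156·4624/88532.7028 = 337.114752.
Posterior SD = √σₙ² = √(6454.5156·4624/88532.7028) = 18.3607.

18.3607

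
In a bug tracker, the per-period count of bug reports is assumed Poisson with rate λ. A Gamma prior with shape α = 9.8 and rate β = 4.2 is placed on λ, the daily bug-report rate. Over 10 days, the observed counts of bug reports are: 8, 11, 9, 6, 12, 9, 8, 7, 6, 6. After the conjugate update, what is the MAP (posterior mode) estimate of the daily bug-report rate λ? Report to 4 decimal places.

6.3944

With a Gamma(shape α, rate β) prior, the Poisson likelihood is conjugate: the posterior is Gamma(α + ΣXᵢ, β + n).
Sum of counts S = 82 over n = 10 days.
Posterior: Gamma(α+S, β+n) = Gamma(9.8+82, 4.2+10) = Gamma(91.8, 14.2).
Mode of Gamma(α,β) for α≥1 is (α−1)/β = 90.8/14.2 = 6.3944.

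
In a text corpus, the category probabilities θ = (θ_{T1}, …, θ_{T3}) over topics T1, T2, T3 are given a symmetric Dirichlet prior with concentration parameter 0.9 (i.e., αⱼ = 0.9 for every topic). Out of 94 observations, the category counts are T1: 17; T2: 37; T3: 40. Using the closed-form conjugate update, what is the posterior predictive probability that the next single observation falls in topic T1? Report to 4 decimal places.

0.1851

The Dirichlet prior is conjugate to the Multinomial likelihood: each posterior αⱼ = prior αⱼ + observed count nⱼ.
Posterior concentration: (17.9, 37.9, 40.9), total = 96.7.
P(next = T1 | data) = α_{T1}/Σα = 0.1851.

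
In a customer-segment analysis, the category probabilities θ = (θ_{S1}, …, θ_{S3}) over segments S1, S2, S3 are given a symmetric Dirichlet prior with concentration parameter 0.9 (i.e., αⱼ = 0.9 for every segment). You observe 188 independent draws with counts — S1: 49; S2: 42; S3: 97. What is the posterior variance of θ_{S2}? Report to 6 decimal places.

0.000910

The Dirichlet prior is conjugate to the Multinomial likelihood: each posterior αⱼ = prior αⱼ + observed count nⱼ.
Posterior concentration: (49.9, 42.9, 97.9), total = 190.7.
Var[θ_j] = α_j(Σα−α_j)/((Σα)²(Σα+1)) = 42.9·147.8/(190.7²·191.7) = 0.000910.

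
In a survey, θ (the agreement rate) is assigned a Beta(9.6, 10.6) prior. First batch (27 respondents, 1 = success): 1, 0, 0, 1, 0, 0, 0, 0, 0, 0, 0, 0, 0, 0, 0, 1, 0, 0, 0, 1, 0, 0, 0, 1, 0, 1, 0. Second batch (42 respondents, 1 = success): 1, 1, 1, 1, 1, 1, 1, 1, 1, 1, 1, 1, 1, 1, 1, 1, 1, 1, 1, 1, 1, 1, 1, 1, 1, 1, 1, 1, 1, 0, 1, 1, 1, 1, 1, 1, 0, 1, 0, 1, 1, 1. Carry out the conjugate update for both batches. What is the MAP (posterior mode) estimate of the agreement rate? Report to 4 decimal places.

0.6147

The Beta prior is conjugate to a Binomial/Bernoulli likelihood; the update adds successes to α and failures to β.
After batch 1: Beta(9.6+6, 10.6+21) = Beta(15.6, 31.6).
After batch 2: Beta(15.6+39, 31.6+3) = Beta(54.6, 34.6).
Mode of Beta(a,b) for a,b>1 is (a−1)/(a+b−2) = 53.6/87.2 = 0.6147.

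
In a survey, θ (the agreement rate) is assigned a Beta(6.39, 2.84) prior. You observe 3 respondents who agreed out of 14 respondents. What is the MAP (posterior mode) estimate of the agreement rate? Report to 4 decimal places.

0.3952

The Beta prior is conjugate to a Binomial/Bernoulli likelihood; the update adds successes to α and failures to β.
Posterior: Beta(α+k, β+n−k) = Beta(6.39+3, 2.84+11) = Beta(9.39, 13.84).
Mode of Beta(a,b) for a,b>1 is (a−1)/(a+b−2) = 8.39/21.23 = 0.3952.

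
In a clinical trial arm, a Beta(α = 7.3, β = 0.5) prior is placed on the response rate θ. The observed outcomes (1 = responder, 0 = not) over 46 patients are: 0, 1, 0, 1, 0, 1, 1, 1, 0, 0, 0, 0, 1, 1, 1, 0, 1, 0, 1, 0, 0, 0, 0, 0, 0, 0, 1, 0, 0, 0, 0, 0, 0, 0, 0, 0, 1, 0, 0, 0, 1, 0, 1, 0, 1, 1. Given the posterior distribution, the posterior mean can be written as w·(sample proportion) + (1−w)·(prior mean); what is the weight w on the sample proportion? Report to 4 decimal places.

0.8550

The Beta prior is conjugate to a Binomial/Bernoulli likelihood; the update adds successes to α and failures to β.
Posterior mean = (α₀+k)/(α₀+β₀+n) = [n/(α₀+β₀+n)]·(k/n) + [(α₀+β₀)/(α₀+β₀+n)]·α₀/(α₀+β₀), so only n and the prior enter the weight.
The weight on the data is w = n/(α₀+β₀+n) = 46/(7.3+0.5+46) = 46/53.8 = 0.8550.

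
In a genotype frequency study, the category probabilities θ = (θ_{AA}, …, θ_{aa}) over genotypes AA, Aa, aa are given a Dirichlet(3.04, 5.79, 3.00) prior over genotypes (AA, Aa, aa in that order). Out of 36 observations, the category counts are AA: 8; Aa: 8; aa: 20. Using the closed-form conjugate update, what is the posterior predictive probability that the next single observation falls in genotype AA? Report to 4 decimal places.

The Dirichlet prior is conjugate to the Multinomial likelihood: each posterior αⱼ = prior αⱼ + observed count nⱼ.
Posterior concentration: (11.04, 13.79, 23.00), total = 47.83.
P(next = AA | data) = α_{AA}/Σα = 0.2308.

0.2308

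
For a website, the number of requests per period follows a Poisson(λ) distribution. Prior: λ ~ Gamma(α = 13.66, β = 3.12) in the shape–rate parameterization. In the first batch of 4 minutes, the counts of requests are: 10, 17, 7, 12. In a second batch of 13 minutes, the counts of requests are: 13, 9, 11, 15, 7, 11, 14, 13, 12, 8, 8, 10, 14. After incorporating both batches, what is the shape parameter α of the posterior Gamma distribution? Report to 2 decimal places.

With a Gamma(shape α, rate β) prior, the Poisson likelihood is conjugate: the posterior is Gamma(α + ΣXᵢ, β + n).
Batch 1: sum of counts S = 46 over n = 4 minutes.
After batch 1: Gamma(α+S, β+n) = Gamma(13.66+46, 3.12+4) = Gamma(59.66, 7.12).
Batch 2: sum of counts S = 145 over n = 13 minutes.
After batch 2: Gamma(α+S, β+n) = Gamma(59.66+145, 7.12+13) = Gamma(204.66, 20.12).
Posterior α = 204.66.

204.66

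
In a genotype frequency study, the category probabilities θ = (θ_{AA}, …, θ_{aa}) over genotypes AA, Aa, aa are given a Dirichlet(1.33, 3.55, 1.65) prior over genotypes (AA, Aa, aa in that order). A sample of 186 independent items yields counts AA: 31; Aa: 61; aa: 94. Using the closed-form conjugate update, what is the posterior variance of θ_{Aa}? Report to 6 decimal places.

0.001152

The Dirichlet prior is conjugate to the Multinomial likelihood: each posterior αⱼ = prior αⱼ + observed count nⱼ.
Posterior concentration: (32.33, 64.55, 95.65), total = 192.53.
Var[θ_j] = α_j(Σα−α_j)/((Σα)²(Σα+1)) = 64.55·127.98/(192.53²·193.53) = 0.001152.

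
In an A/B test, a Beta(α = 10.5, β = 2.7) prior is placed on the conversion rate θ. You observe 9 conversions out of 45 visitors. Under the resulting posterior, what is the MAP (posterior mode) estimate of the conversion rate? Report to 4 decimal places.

The Beta prior is conjugate to a Binomial/Bernoulli likelihood; the update adds successes to α and failures to β.
Posterior: Beta(α+k, β+n−k) = Beta(10.5+9, 2.7+36) = Beta(19.5, 38.7).
Mode of Beta(a,b) for a,b>1 is (a−1)/(a+b−2) = 18.5/56.2 = 0.3292.

0.3292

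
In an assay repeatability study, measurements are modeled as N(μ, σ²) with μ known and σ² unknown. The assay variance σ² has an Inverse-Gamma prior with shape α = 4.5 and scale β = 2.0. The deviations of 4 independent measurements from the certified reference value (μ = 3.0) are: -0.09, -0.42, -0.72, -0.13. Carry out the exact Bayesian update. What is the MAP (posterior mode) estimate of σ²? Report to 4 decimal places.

0.3147

With known mean μ and an Inverse-Gamma(α, β) prior on σ², the Normal likelihood is conjugate: posterior is Inv-Gamma(α + n/2, β + Σ(xᵢ−μ)²/2).
Σ(xᵢ−μ)² = (-0.09)² + (-0.42)² + (-0.72)² + (-0.13)² = 0.7198.
Posterior: Inv-Gamma(4.5 + 4/2, 2.0 + 0.7198/2) = Inv-Gamma(6.50, 2.35990).
Mode = β/(α+1) = 2.35990/7.50 = 0.3147.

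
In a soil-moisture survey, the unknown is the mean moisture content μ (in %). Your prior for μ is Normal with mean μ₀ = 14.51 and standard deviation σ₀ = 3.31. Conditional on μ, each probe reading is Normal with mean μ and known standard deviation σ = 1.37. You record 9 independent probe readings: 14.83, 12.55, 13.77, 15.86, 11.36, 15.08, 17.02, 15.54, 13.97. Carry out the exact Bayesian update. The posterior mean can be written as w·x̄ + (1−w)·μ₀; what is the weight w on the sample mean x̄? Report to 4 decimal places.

0.9813

For Normal data with known variance σ², a Normal(μ₀, σ₀²) prior on μ is conjugate. Posterior precision = 1/σ₀² + n/σ²; posterior mean is the precision-weighted average of μ₀ and x̄.
σ₀² = 3.31² = 10.9561, σ² = 1.37² = 1.8769. Prior precision 1/σ₀² = 1/10.9561; data precision n/σ² = 9/1.8769.
w = (n/σ²)/(1/σ₀² + n/σ²) = n·σ₀²/(σ² + n·σ₀²) = 9·10.9561/(1.8769 + 9·10.9561) = 98.6049/100.4818 = 0.9813.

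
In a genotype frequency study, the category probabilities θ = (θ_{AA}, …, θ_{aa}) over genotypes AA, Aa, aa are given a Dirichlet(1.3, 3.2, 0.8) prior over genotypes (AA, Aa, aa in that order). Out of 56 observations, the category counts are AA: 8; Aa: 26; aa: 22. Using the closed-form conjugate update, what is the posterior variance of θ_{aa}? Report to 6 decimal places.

The Dirichlet prior is conjugate to the Multinomial likelihood: each posterior αⱼ = prior αⱼ + observed count nⱼ.
Posterior concentration: (9.3, 29.2, 22.8), total = 61.3.
Var[θ_j] = α_j(Σα−α_j)/((Σα)²(Σα+1)) = 22.8·38.5/(61.3²·62.3) = 0.003750.

0.003750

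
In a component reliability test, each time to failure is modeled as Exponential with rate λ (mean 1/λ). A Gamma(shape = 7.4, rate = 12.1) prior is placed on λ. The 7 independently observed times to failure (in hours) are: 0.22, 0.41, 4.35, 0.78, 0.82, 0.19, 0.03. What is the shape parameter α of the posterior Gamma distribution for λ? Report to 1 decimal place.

With a Gamma(shape α, rate β) prior on the exponential rate λ, the posterior after n observations with total T = Σxᵢ is Gamma(α+n, β+T).
Sum of observations T = 6.80 hours; n = 7.
Posterior: Gamma(7.4+7, 12.1+6.80) = Gamma(14.4, 18.90).
Posterior α = 14.4.

14.4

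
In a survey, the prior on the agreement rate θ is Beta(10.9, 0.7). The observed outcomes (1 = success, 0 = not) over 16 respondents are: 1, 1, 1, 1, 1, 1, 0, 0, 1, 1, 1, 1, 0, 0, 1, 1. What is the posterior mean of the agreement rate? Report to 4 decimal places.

The Beta prior is conjugate to a Binomial/Bernoulli likelihood; the update adds successes to α and failures to β.
Posterior: Beta(α+k, β+n−k) = Beta(10.9+12, 0.7+4) = Beta(22.9, 4.7).
Posterior mean = α/(α+β) = 22.9/27.6 = 0.8297.

0.8297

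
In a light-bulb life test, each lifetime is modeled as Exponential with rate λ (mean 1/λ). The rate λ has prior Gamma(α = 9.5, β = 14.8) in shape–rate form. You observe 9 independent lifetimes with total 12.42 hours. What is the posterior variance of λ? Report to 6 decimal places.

0.024969

With a Gamma(shape α, rate β) prior on the exponential rate λ, the posterior after n observations with total T = Σxᵢ is Gamma(α+n, β+T).
Posterior: Gamma(9.5+9, 14.8+12.42) = Gamma(18.5, 27.22).
Var = α/β² = 0.024969.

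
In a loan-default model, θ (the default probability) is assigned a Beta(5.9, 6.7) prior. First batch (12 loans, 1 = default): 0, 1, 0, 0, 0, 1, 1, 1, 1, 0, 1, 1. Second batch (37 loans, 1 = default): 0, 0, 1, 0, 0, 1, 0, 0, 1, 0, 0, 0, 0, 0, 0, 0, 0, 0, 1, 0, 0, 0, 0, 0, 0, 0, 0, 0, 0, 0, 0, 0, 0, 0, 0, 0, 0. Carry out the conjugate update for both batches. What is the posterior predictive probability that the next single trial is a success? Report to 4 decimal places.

0.2744

The Beta prior is conjugate to a Binomial/Bernoulli likelihood; the update adds successes to α and failures to β.
After batch 1: Beta(5.9+7, 6.7+5) = Beta(12.9, 11.7).
After batch 2: Beta(12.9+4, 11.7+33) = Beta(16.9, 44.7).
For a single future Bernoulli trial, P(success | data) = α/(α+β) = 0.2744.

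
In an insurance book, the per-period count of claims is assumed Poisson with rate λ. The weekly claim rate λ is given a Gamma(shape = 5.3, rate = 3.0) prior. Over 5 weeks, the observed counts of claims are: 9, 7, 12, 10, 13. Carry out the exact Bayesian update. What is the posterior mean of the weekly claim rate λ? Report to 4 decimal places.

7.0375

With a Gamma(shape α, rate β) prior, the Poisson likelihood is conjugate: the posterior is Gamma(α + ΣXᵢ, β + n).
Sum of counts S = 51 over n = 5 weeks.
Posterior: Gamma(α+S, β+n) = Gamma(5.3+51, 3.0+5) = Gamma(56.3, 8.0).
Posterior mean = α/β = 56.3/8.0 = 7.0375.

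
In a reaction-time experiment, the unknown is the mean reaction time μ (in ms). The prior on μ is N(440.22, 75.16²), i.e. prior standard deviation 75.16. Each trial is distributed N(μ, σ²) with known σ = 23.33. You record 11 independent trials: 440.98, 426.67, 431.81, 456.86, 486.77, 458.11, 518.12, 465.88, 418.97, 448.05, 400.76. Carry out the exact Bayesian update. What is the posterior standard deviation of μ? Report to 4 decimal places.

7.0037

For Normal data with known variance σ², a Normal(μ₀, σ₀²) prior on μ is conjugate. Posterior precision = 1/σ₀² + n/σ²; posterior mean is the precision-weighted average of μ₀ and x̄.
σ₀² = 75.16² = 5649.0256, σ² = 23.33² = 544.2889; σ² + n·σ₀² = 544.2889 + 11·5649.0256 = 62683.5705.
Posterior precision = 1/σ₀² + n/σ² = 1/5649.0256 + 11/544.2889 = (σ² + n·σ₀²)/(σ₀²σ²) = 62683.5705/(5649.0256·544.2889); posterior variance σₙ² = σ₀²σ²/(σ² + n·σ₀²) = 5649.0256·544.2889/62683.5705 = 49.051161.
Posterior SD = √σₙ² = √(5649.0256·544.2889/62683.5705) = 7.0037.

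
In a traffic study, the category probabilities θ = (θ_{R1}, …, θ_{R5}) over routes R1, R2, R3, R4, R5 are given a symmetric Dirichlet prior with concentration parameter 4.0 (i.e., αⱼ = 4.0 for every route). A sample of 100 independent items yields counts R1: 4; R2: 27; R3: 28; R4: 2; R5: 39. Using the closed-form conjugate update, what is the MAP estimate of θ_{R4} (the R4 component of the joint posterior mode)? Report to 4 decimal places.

The Dirichlet prior is conjugate to the Multinomial likelihood: each posterior αⱼ = prior αⱼ + observed count nⱼ.
Posterior concentration: (8.0, 31.0, 32.0, 6.0, 43.0), total = 120.0.
Joint mode component: (α_{R4}−1)/(Σα−K) = 5.0/115.0 = 0.0435.

0.0435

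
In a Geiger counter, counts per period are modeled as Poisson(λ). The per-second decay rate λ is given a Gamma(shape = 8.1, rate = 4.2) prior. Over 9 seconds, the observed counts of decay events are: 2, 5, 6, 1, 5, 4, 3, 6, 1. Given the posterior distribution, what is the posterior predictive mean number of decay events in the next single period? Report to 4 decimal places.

3.1136

With a Gamma(shape α, rate β) prior, the Poisson likelihood is conjugate: the posterior is Gamma(α + ΣXᵢ, β + n).
Sum of counts S = 33 over n = 9 seconds.
Posterior: Gamma(α+S, β+n) = Gamma(8.1+33, 4.2+9) = Gamma(41.1, 13.2).
The predictive distribution for one future period is NegBinom with mean α/β = 3.1136.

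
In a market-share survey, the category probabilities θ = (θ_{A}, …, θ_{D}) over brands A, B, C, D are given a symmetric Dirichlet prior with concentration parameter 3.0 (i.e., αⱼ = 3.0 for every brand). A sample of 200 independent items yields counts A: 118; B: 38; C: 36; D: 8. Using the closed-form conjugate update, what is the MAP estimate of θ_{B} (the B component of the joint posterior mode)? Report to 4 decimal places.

The Dirichlet prior is conjugate to the Multinomial likelihood: each posterior αⱼ = prior αⱼ + observed count nⱼ.
Posterior concentration: (121.0, 41.0, 39.0, 11.0), total = 212.0.
Joint mode component: (α_{B}−1)/(Σα−K) = 40.0/208.0 = 0.1923.

0.1923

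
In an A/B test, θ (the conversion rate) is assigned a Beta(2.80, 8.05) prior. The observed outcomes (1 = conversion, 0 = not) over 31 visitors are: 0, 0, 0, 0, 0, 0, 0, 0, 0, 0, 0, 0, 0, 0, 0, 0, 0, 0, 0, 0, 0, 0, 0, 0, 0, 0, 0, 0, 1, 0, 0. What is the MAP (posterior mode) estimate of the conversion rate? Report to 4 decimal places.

0.0703

The Beta prior is conjugate to a Binomial/Bernoulli likelihood; the update adds successes to α and failures to β.
Posterior: Beta(α+k, β+n−k) = Beta(2.80+1, 8.05+30) = Beta(3.80, 38.05).
Mode of Beta(a,b) for a,b>1 is (a−1)/(a+b−2) = 2.80/39.85 = 0.0703.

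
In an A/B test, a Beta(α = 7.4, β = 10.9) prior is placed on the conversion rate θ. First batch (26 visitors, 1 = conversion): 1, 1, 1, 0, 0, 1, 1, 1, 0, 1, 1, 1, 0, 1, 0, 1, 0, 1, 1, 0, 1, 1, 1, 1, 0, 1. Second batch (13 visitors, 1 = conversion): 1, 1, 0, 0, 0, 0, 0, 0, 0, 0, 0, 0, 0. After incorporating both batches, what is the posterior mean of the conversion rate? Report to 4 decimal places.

The Beta prior is conjugate to a Binomial/Bernoulli likelihood; the update adds successes to α and failures to β.
After batch 1: Beta(7.4+18, 10.9+8) = Beta(25.4, 18.9).
After batch 2: Beta(25.4+2, 18.9+11) = Beta(27.4, 29.9).
Posterior mean = α/(α+β) = 27.4/57.3 = 0.4782.

0.4782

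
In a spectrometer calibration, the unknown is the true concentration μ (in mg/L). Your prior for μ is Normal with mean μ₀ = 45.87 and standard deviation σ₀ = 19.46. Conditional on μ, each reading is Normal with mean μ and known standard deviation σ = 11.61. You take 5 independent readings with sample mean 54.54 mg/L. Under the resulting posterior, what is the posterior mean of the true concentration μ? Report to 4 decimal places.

For Normal data with known variance σ², a Normal(μ₀, σ₀²) prior on μ is conjugate. Posterior precision = 1/σ₀² + n/σ²; posterior mean is the precision-weighted average of μ₀ and x̄.
n·x̄ = 5·54.54 = 272.7.
σ₀² = 19.46² = 378.6916, σ² = 11.61² = 134.7921; σ² + n·σ₀² = 134.7921 + 5·378.6916 = 2028.2501.
Posterior mean = (μ₀/σ₀² + n·x̄/σ²)/(1/σ₀² + n/σ²) = (σ²·μ₀ + σ₀²·n·x̄)/(σ² + n·σ₀²) = (134.7921·45.87 + 378.6916·272.7)/2028.2501 = 109452.112947/2028.2501 = 53.9638.

53.9638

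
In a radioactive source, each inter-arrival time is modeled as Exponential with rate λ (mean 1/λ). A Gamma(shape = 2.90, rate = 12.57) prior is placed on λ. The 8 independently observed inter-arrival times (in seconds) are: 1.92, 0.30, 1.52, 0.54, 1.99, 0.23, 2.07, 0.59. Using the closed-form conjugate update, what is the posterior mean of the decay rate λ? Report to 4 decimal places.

With a Gamma(shape α, rate β) prior on the exponential rate λ, the posterior after n observations with total T = Σxᵢ is Gamma(α+n, β+T).
Sum of observations T = 9.16 seconds; n = 8.
Posterior: Gamma(2.90+8, 12.57+9.16) = Gamma(10.90, 21.73).
Posterior mean of λ = α/β = 10.90/21.73 = 0.5016.

0.5016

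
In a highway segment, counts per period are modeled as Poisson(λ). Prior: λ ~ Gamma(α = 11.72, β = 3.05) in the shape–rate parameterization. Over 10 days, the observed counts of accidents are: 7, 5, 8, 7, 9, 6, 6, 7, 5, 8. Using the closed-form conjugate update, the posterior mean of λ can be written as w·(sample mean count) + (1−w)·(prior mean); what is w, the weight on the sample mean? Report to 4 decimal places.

With a Gamma(shape α, rate β) prior, the Poisson likelihood is conjugate: the posterior is Gamma(α + ΣXᵢ, β + n).
Posterior mean = (α₀+S)/(β₀+n) = [n/(β₀+n)]·(S/n) + [β₀/(β₀+n)]·(α₀/β₀), so only n and β₀ enter the weight.
Weight on data w = n/(β₀+n) = 10/(3.05+10) = 10/13.05 = 0.7663.

0.7663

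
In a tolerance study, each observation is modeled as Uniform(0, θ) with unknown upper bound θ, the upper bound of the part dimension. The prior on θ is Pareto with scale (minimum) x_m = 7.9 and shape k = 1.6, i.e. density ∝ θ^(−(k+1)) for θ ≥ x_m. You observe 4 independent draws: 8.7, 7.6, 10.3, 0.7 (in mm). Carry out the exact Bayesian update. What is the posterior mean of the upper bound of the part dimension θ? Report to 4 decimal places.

A Pareto(scale x_m, shape k) prior on the upper bound θ of Uniform(0, θ) is conjugate: posterior is Pareto(max(x_m, max xᵢ), k + n).
Sample maximum = 10.3; prior scale x_m = 7.9 → posterior scale = max = 10.3.
Posterior shape = 1.6 + 4 = 5.6.
E[θ|data] = k·x_m/(k−1) = 5.6·10.3/4.6 = 12.5391.

12.5391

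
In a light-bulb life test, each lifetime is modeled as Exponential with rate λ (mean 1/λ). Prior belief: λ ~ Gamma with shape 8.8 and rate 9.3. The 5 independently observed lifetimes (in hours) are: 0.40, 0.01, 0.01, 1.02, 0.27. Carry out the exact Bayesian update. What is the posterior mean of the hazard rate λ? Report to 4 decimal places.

1.2534

With a Gamma(shape α, rate β) prior on the exponential rate λ, the posterior after n observations with total T = Σxᵢ is Gamma(α+n, β+T).
Sum of observations T = 1.71 hours; n = 5.
Posterior: Gamma(8.8+5, 9.3+1.71) = Gamma(13.8, 11.01).
Posterior mean of λ = α/β = 13.8/11.01 = 1.2534.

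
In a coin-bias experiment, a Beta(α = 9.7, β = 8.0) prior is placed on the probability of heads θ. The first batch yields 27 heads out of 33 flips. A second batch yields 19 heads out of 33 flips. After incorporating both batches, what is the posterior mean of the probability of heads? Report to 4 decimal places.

0.6655

The Beta prior is conjugate to a Binomial/Bernoulli likelihood; the update adds successes to α and failures to β.
After batch 1: Beta(9.7+27, 8.0+6) = Beta(36.7, 14.0).
After batch 2: Beta(36.7+19, 14.0+14) = Beta(55.7, 28.0).
Posterior mean = α/(α+β) = 55.7/83.7 = 0.6655.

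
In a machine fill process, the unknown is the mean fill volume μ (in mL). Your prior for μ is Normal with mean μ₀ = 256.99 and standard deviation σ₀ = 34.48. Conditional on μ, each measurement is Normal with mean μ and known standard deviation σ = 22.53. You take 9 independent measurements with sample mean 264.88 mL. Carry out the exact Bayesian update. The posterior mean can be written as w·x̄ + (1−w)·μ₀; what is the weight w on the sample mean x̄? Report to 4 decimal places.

0.9547

For Normal data with known variance σ², a Normal(μ₀, σ₀²) prior on μ is conjugate. Posterior precision = 1/σ₀² + n/σ²; posterior mean is the precision-weighted average of μ₀ and x̄.
σ₀² = 34.48² = 1188.8704, σ² = 22.53² = 507.6009. Prior precision 1/σ₀² = 1/1188.8704; data precision n/σ² = 9/507.6009.
w = (n/σ²)/(1/σ₀² + n/σ²) = n·σ₀²/(σ² + n·σ₀²) = 9·1188.8704/(507.6009 + 9·1188.8704) = 10699.8336/11207.4345 = 0.9547.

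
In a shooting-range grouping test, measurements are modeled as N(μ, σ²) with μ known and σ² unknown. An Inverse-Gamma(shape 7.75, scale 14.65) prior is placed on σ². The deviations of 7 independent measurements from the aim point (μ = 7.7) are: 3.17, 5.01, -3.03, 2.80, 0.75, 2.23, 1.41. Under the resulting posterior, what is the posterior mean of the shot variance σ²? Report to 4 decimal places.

With known mean μ and an Inverse-Gamma(α, β) prior on σ², the Normal likelihood is conjugate: posterior is Inv-Gamma(α + n/2, β + Σ(xᵢ−μ)²/2).
Σ(xᵢ−μ)² = (3.17)² + (5.01)² + (-3.03)² + (2.80)² + (0.75)² + (2.23)² + (1.41)² = 59.6934.
Posterior: Inv-Gamma(7.75 + 7/2, 14.65 + 59.6934/2) = Inv-Gamma(11.25, 44.49670).
E[σ²|data] = β/(α−1) = 44.49670/10.25 = 4.3411.

4.3411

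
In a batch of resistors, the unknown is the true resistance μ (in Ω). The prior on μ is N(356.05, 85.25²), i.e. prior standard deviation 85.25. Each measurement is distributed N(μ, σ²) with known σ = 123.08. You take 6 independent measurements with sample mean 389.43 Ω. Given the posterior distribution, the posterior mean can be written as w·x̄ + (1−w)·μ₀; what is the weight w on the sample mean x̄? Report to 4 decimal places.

0.7422

For Normal data with known variance σ², a Normal(μ₀, σ₀²) prior on μ is conjugate. Posterior precision = 1/σ₀² + n/σ²; posterior mean is the precision-weighted average of μ₀ and x̄.
σ₀² = 85.25² = 7267.5625, σ² = 123.08² = 15148.6864. Prior precision 1/σ₀² = 1/7267.5625; data precision n/σ² = 6/15148.6864.
w = (n/σ²)/(1/σ₀² + n/σ²) = n·σ₀²/(σ² + n·σ₀²) = 6·7267.5625/(15148.6864 + 6·7267.5625) = 43605.375/58754.0614 = 0.7422.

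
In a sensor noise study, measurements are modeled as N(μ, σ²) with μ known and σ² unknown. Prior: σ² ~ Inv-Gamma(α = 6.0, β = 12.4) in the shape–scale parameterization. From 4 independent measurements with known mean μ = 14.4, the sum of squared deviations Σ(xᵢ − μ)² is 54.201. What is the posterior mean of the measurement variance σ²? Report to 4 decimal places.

With known mean μ and an Inverse-Gamma(α, β) prior on σ², the Normal likelihood is conjugate: posterior is Inv-Gamma(α + n/2, β + Σ(xᵢ−μ)²/2).
Posterior: Inv-Gamma(6.0 + 4/2, 12.4 + 54.201/2) = Inv-Gamma(8.00, 39.5005).
E[σ²|data] = β/(α−1) = 39.5005/7.00 = 5.6429.

5.6429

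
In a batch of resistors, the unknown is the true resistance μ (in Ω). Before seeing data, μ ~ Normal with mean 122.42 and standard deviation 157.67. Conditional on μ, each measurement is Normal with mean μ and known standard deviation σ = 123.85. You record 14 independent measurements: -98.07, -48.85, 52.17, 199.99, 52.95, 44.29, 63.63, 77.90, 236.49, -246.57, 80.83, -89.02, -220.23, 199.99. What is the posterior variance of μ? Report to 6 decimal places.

For Normal data with known variance σ², a Normal(μ₀, σ₀²) prior on μ is conjugate. Posterior precision = 1/σ₀² + n/σ²; posterior mean is the precision-weighted average of μ₀ and x̄.
σ₀² = 157.67² = 24859.8289, σ² = 123.85² = 15338.8225; σ² + n·σ₀² = 15338.8225 + 14·24859.8289 = 363376.4271.
Posterior precision = 1/σ₀² + n/σ² = 1/24859.8289 + 14/15338.8225 = (σ² + n·σ₀²)/(σ₀²σ²) = 363376.4271/(24859.8289·15338.8225); posterior variance σₙ² = σ₀²σ²/(σ² + n·σ₀²) = 24859.8289·15338.8225/363376.4271 = 1049.381508.

1049.381508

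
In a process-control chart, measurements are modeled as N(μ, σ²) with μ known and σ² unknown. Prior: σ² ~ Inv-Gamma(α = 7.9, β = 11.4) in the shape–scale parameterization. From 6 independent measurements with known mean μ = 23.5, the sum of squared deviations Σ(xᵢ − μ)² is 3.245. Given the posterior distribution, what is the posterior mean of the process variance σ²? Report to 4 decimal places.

1.3154

With known mean μ and an Inverse-Gamma(α, β) prior on σ², the Normal likelihood is conjugate: posterior is Inv-Gamma(α + n/2, β + Σ(xᵢ−μ)²/2).
Posterior: Inv-Gamma(7.9 + 6/2, 11.4 + 3.245/2) = Inv-Gamma(10.90, 13.0225).
E[σ²|data] = β/(α−1) = 13.0225/9.90 = 1.3154.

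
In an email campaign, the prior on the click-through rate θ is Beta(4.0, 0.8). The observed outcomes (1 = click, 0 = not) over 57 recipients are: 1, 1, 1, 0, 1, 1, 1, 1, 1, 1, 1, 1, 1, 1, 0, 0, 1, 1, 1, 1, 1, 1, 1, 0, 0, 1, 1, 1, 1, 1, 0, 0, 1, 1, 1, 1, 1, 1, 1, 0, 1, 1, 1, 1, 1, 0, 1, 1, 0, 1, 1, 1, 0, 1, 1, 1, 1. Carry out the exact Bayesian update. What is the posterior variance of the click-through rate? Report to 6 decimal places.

0.002460

The Beta prior is conjugate to a Binomial/Bernoulli likelihood; the update adds successes to α and failures to β.
Posterior: Beta(α+k, β+n−k) = Beta(4.0+46, 0.8+11) = Beta(50.0, 11.8).
Var = αβ/((α+β)²(α+β+1)) = 50.0·11.8/(61.8²·62.8) = 0.002460.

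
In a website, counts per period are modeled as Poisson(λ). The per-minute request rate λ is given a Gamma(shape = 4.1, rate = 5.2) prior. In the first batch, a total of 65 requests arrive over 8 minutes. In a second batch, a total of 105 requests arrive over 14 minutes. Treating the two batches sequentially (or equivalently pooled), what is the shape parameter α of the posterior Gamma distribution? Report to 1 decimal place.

174.1

With a Gamma(shape α, rate β) prior, the Poisson likelihood is conjugate: the posterior is Gamma(α + ΣXᵢ, β + n).
After batch 1: Gamma(α+S, β+n) = Gamma(4.1+65, 5.2+8) = Gamma(69.1, 13.2).
After batch 2: Gamma(α+S, β+n) = Gamma(69.1+105, 13.2+14) = Gamma(174.1, 27.2).
Posterior α = 174.1.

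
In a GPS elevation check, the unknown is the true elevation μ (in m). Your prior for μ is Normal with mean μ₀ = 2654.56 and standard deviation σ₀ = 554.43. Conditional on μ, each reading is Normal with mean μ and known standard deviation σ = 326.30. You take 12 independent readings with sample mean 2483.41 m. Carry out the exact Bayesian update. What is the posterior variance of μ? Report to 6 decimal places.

8623.723978

For Normal data with known variance σ², a Normal(μ₀, σ₀²) prior on μ is conjugate. Posterior precision = 1/σ₀² + n/σ²; posterior mean is the precision-weighted average of μ₀ and x̄.
σ₀² = 554.43² = 307392.6249, σ² = 326.30² = 106471.69; σ² + n·σ₀² = 106471.69 + 12·307392.6249 = 3795183.1888.
Posterior precision = 1/σ₀² + n/σ² = 1/307392.6249 + 12/106471.69 = (σ² + n·σ₀²)/(σ₀²σ²) = 3795183.1888/(307392.6249·106471.69); posterior variance σₙ² = σ₀²σ²/(σ² + n·σ₀²) = 307392.6249·106471.69/3795183.1888 = 8623.723978.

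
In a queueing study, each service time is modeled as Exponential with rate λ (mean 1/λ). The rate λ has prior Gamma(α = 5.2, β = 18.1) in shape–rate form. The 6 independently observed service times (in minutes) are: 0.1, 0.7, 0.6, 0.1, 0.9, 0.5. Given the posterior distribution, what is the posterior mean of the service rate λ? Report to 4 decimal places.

0.5333

With a Gamma(shape α, rate β) prior on the exponential rate λ, the posterior after n observations with total T = Σxᵢ is Gamma(α+n, β+T).
Sum of observations T = 2.9 minutes; n = 6.
Posterior: Gamma(5.2+6, 18.1+2.9) = Gamma(11.2, 21.0).
Posterior mean of λ = α/β = 11.2/21.0 = 0.5333.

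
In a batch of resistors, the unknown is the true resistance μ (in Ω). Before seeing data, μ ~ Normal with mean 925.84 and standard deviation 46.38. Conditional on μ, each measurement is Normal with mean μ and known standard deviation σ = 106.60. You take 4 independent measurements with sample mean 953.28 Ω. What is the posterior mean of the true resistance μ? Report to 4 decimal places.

For Normal data with known variance σ², a Normal(μ₀, σ₀²) prior on μ is conjugate. Posterior precision = 1/σ₀² + n/σ²; posterior mean is the precision-weighted average of μ₀ and x̄.
n·x̄ = 4·953.28 = 3813.12.
σ₀² = 46.38² = 2151.1044, σ² = 106.60² = 11363.56; σ² + n·σ₀² = 11363.56 + 4·2151.1044 = 19967.9776.
Posterior mean = (μ₀/σ₀² + n·x̄/σ²)/(1/σ₀² + n/σ²) = (σ²·μ₀ + σ₀²·n·x̄)/(σ² + n·σ₀²) = (11363.56·925.84 + 2151.1044·3813.12)/19967.9776 = 18723257.600128/19967.9776 = 937.6642.

937.6642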